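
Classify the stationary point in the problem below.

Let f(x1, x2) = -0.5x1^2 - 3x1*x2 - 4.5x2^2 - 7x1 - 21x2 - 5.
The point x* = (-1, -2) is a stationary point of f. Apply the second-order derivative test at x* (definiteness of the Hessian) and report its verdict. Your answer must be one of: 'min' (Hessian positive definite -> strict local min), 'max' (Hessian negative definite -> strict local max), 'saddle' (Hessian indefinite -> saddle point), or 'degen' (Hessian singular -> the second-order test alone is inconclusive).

Compute the Hessian H = grad^2 f:
  H = [[-1, -3], [-3, -9]]
Verify stationarity: grad f(x*) = H x* + g = (0, 0).
Eigenvalues of H: -10, 0.
H has a zero eigenvalue (singular; negative semidefinite but not definite), so H is neither positive definite, negative definite, nor indefinite. The second-order test alone is inconclusive -> degen.
(Indeed, f is constant along the null direction of H through x*, so x* is not a strict local extremum.)

degen


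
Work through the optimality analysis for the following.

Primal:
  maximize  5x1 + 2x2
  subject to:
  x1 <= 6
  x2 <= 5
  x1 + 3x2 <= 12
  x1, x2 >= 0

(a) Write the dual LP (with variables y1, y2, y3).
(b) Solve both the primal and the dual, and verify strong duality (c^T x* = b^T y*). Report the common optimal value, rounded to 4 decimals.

The standard primal-dual pair for 'max c^T x s.t. A x <= b, x >= 0' is:
  Dual:  min b^T y  s.t.  A^T y >= c,  y >= 0.

So the dual LP is:
  minimize  6y1 + 5y2 + 12y3
  subject to:
    y1 + y3 >= 5
    y2 + 3y3 >= 2
    y1, y2, y3 >= 0

Solving the primal: x* = (6, 2).
  primal value c^T x* = 34.
Solving the dual: y* = (4.3333, 0, 0.6667).
  dual value b^T y* = 34.
Strong duality: c^T x* = b^T y*. Confirmed.

34


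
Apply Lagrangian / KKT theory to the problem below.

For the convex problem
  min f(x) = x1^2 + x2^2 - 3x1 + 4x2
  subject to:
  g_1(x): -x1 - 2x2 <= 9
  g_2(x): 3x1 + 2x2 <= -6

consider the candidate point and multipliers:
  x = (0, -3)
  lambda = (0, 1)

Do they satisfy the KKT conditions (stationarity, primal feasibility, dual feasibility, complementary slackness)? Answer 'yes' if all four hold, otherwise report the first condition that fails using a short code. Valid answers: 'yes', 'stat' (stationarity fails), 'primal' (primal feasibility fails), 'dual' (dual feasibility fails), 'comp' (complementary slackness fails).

Gradient of f: grad f(x) = Q x + c = (-3, -2)
Constraint values g_i(x) = a_i^T x - b_i:
  g_1((0, -3)) = -3
  g_2((0, -3)) = 0
Stationarity residual: grad f(x) + sum_i lambda_i a_i = (0, 0)
  -> stationarity OK
Primal feasibility (all g_i <= 0): OK
Dual feasibility (all lambda_i >= 0): OK
Complementary slackness (lambda_i * g_i(x) = 0 for all i): OK

Verdict: yes, KKT holds.

yes


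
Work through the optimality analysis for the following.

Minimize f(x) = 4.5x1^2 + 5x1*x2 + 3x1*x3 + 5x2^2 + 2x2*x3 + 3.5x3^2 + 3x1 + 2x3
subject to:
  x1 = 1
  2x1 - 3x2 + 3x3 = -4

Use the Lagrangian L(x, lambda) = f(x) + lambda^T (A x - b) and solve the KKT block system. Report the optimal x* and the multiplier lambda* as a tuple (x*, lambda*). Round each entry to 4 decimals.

Form the Lagrangian:
  L(x, lambda) = (1/2) x^T Q x + c^T x + lambda^T (A x - b)
Stationarity (grad_x L = 0): Q x + c + A^T lambda = 0.
Primal feasibility: A x = b.

This gives the KKT block system:
  [ Q   A^T ] [ x     ]   [-c ]
  [ A    0  ] [ lambda ] = [ b ]

Solving the linear system:
  x*      = (1, 0.381, -1.619)
  lambda* = (-12.7619, 1.8571)
  f(x*)   = 9.9762

x* = (1, 0.381, -1.619), lambda* = (-12.7619, 1.8571)


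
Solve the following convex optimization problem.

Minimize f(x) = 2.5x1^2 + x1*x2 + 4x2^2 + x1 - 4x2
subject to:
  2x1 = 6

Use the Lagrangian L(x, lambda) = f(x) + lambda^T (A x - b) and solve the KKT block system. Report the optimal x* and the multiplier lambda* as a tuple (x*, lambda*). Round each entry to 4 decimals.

Form the Lagrangian:
  L(x, lambda) = (1/2) x^T Q x + c^T x + lambda^T (A x - b)
Stationarity (grad_x L = 0): Q x + c + A^T lambda = 0.
Primal feasibility: A x = b.

This gives the KKT block system:
  [ Q   A^T ] [ x     ]   [-c ]
  [ A    0  ] [ lambda ] = [ b ]

Solving the linear system:
  x*      = (3, 0.125)
  lambda* = (-8.0625)
  f(x*)   = 25.4375

x* = (3, 0.125), lambda* = (-8.0625)


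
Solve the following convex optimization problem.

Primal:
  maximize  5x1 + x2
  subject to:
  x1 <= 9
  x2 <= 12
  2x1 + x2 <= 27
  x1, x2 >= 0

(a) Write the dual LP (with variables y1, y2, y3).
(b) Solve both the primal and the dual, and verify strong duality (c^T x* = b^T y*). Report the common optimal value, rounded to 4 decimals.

The standard primal-dual pair for 'max c^T x s.t. A x <= b, x >= 0' is:
  Dual:  min b^T y  s.t.  A^T y >= c,  y >= 0.

So the dual LP is:
  minimize  9y1 + 12y2 + 27y3
  subject to:
    y1 + 2y3 >= 5
    y2 + y3 >= 1
    y1, y2, y3 >= 0

Solving the primal: x* = (9, 9).
  primal value c^T x* = 54.
Solving the dual: y* = (3, 0, 1).
  dual value b^T y* = 54.
Strong duality: c^T x* = b^T y*. Confirmed.

54


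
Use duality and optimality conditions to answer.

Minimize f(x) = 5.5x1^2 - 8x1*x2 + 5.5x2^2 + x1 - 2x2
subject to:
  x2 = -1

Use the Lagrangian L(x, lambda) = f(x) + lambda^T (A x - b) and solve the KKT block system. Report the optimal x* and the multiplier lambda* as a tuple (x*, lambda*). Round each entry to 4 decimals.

Form the Lagrangian:
  L(x, lambda) = (1/2) x^T Q x + c^T x + lambda^T (A x - b)
Stationarity (grad_x L = 0): Q x + c + A^T lambda = 0.
Primal feasibility: A x = b.

This gives the KKT block system:
  [ Q   A^T ] [ x     ]   [-c ]
  [ A    0  ] [ lambda ] = [ b ]

Solving the linear system:
  x*      = (-0.8182, -1)
  lambda* = (6.4545)
  f(x*)   = 3.8182

x* = (-0.8182, -1), lambda* = (6.4545)


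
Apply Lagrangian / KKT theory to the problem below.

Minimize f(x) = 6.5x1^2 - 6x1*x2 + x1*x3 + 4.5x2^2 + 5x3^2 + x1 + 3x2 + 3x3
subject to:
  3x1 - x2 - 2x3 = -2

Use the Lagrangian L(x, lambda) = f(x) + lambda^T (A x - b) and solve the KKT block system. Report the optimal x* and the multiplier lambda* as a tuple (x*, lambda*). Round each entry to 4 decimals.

Form the Lagrangian:
  L(x, lambda) = (1/2) x^T Q x + c^T x + lambda^T (A x - b)
Stationarity (grad_x L = 0): Q x + c + A^T lambda = 0.
Primal feasibility: A x = b.

This gives the KKT block system:
  [ Q   A^T ] [ x     ]   [-c ]
  [ A    0  ] [ lambda ] = [ b ]

Solving the linear system:
  x*      = (-0.8034, -0.6738, 0.1317)
  lambda* = (1.7568)
  f(x*)   = 0.542

x* = (-0.8034, -0.6738, 0.1317), lambda* = (1.7568)


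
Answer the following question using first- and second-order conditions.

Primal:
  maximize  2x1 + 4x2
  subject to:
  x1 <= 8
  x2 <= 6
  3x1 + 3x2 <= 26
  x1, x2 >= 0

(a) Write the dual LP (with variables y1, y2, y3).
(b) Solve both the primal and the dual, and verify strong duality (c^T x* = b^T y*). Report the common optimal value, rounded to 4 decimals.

The standard primal-dual pair for 'max c^T x s.t. A x <= b, x >= 0' is:
  Dual:  min b^T y  s.t.  A^T y >= c,  y >= 0.

So the dual LP is:
  minimize  8y1 + 6y2 + 26y3
  subject to:
    y1 + 3y3 >= 2
    y2 + 3y3 >= 4
    y1, y2, y3 >= 0

Solving the primal: x* = (2.6667, 6).
  primal value c^T x* = 29.3333.
Solving the dual: y* = (0, 2, 0.6667).
  dual value b^T y* = 29.3333.
Strong duality: c^T x* = b^T y*. Confirmed.

29.3333


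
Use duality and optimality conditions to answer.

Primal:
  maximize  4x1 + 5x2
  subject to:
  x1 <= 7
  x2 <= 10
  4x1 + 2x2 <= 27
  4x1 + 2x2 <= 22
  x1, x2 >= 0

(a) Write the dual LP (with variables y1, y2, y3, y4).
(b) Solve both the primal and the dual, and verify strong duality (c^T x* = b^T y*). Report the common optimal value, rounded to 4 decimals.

The standard primal-dual pair for 'max c^T x s.t. A x <= b, x >= 0' is:
  Dual:  min b^T y  s.t.  A^T y >= c,  y >= 0.

So the dual LP is:
  minimize  7y1 + 10y2 + 27y3 + 22y4
  subject to:
    y1 + 4y3 + 4y4 >= 4
    y2 + 2y3 + 2y4 >= 5
    y1, y2, y3, y4 >= 0

Solving the primal: x* = (0.5, 10).
  primal value c^T x* = 52.
Solving the dual: y* = (0, 3, 0, 1).
  dual value b^T y* = 52.
Strong duality: c^T x* = b^T y*. Confirmed.

52


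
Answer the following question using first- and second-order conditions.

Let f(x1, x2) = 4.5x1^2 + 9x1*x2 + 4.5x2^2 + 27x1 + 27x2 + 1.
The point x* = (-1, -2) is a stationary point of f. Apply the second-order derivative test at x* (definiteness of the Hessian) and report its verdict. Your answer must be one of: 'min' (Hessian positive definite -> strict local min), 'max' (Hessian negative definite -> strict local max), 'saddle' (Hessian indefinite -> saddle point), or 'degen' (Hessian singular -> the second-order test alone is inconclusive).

Compute the Hessian H = grad^2 f:
  H = [[9, 9], [9, 9]]
Verify stationarity: grad f(x*) = H x* + g = (0, 0).
Eigenvalues of H: 0, 18.
H has a zero eigenvalue (singular; positive semidefinite but not definite), so H is neither positive definite, negative definite, nor indefinite. The second-order test alone is inconclusive -> degen.
(Indeed, f is constant along the null direction of H through x*, so x* is not a strict local extremum.)

degen


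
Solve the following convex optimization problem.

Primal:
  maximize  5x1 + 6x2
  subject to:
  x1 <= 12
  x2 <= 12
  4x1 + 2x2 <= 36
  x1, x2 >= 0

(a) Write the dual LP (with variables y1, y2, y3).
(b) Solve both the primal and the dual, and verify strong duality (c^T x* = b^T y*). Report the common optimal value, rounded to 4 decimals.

The standard primal-dual pair for 'max c^T x s.t. A x <= b, x >= 0' is:
  Dual:  min b^T y  s.t.  A^T y >= c,  y >= 0.

So the dual LP is:
  minimize  12y1 + 12y2 + 36y3
  subject to:
    y1 + 4y3 >= 5
    y2 + 2y3 >= 6
    y1, y2, y3 >= 0

Solving the primal: x* = (3, 12).
  primal value c^T x* = 87.
Solving the dual: y* = (0, 3.5, 1.25).
  dual value b^T y* = 87.
Strong duality: c^T x* = b^T y*. Confirmed.

87


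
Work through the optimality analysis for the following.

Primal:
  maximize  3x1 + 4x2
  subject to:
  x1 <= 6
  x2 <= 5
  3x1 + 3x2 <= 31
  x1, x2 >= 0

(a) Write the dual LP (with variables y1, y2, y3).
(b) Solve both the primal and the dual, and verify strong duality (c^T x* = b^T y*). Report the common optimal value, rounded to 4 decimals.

The standard primal-dual pair for 'max c^T x s.t. A x <= b, x >= 0' is:
  Dual:  min b^T y  s.t.  A^T y >= c,  y >= 0.

So the dual LP is:
  minimize  6y1 + 5y2 + 31y3
  subject to:
    y1 + 3y3 >= 3
    y2 + 3y3 >= 4
    y1, y2, y3 >= 0

Solving the primal: x* = (5.3333, 5).
  primal value c^T x* = 36.
Solving the dual: y* = (0, 1, 1).
  dual value b^T y* = 36.
Strong duality: c^T x* = b^T y*. Confirmed.

36


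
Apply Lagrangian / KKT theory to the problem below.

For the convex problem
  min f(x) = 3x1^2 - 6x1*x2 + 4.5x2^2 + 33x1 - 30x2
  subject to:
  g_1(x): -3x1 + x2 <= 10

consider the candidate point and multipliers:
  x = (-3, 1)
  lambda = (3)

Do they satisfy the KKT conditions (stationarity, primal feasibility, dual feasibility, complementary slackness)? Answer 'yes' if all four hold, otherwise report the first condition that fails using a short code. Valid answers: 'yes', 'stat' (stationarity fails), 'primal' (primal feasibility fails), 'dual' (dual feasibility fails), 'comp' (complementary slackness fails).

Gradient of f: grad f(x) = Q x + c = (9, -3)
Constraint values g_i(x) = a_i^T x - b_i:
  g_1((-3, 1)) = 0
Stationarity residual: grad f(x) + sum_i lambda_i a_i = (0, 0)
  -> stationarity OK
Primal feasibility (all g_i <= 0): OK
Dual feasibility (all lambda_i >= 0): OK
Complementary slackness (lambda_i * g_i(x) = 0 for all i): OK

Verdict: yes, KKT holds.

yes


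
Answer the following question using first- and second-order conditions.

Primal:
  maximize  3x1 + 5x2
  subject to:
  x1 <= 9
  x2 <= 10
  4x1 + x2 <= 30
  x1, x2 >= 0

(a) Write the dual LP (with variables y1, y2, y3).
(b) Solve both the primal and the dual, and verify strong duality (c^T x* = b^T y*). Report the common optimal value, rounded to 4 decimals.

The standard primal-dual pair for 'max c^T x s.t. A x <= b, x >= 0' is:
  Dual:  min b^T y  s.t.  A^T y >= c,  y >= 0.

So the dual LP is:
  minimize  9y1 + 10y2 + 30y3
  subject to:
    y1 + 4y3 >= 3
    y2 + y3 >= 5
    y1, y2, y3 >= 0

Solving the primal: x* = (5, 10).
  primal value c^T x* = 65.
Solving the dual: y* = (0, 4.25, 0.75).
  dual value b^T y* = 65.
Strong duality: c^T x* = b^T y*. Confirmed.

65


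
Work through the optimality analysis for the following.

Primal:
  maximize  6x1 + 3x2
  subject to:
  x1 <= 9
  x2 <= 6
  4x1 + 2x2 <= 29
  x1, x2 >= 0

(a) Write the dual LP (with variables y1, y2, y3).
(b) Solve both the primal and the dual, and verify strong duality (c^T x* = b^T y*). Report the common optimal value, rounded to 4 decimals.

The standard primal-dual pair for 'max c^T x s.t. A x <= b, x >= 0' is:
  Dual:  min b^T y  s.t.  A^T y >= c,  y >= 0.

So the dual LP is:
  minimize  9y1 + 6y2 + 29y3
  subject to:
    y1 + 4y3 >= 6
    y2 + 2y3 >= 3
    y1, y2, y3 >= 0

Solving the primal: x* = (7.25, 0).
  primal value c^T x* = 43.5.
Solving the dual: y* = (0, 0, 1.5).
  dual value b^T y* = 43.5.
Strong duality: c^T x* = b^T y*. Confirmed.

43.5


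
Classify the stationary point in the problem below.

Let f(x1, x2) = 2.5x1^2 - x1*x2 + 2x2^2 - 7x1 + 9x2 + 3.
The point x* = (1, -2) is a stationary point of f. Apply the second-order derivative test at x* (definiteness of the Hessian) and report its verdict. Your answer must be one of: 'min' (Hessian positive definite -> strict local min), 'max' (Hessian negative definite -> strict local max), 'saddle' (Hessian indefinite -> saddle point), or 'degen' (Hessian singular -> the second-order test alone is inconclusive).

Compute the Hessian H = grad^2 f:
  H = [[5, -1], [-1, 4]]
Verify stationarity: grad f(x*) = H x* + g = (0, 0).
Eigenvalues of H: 3.382, 5.618.
Both eigenvalues > 0, so H is positive definite -> x* is a strict local min.

min


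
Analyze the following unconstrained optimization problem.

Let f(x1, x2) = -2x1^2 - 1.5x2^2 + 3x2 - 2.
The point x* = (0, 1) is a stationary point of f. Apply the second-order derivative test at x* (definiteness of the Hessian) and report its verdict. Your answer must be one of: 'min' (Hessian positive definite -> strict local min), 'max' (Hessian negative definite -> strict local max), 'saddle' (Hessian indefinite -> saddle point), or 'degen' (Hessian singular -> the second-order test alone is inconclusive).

Compute the Hessian H = grad^2 f:
  H = [[-4, 0], [0, -3]]
Verify stationarity: grad f(x*) = H x* + g = (0, 0).
Eigenvalues of H: -4, -3.
Both eigenvalues < 0, so H is negative definite -> x* is a strict local max.

max


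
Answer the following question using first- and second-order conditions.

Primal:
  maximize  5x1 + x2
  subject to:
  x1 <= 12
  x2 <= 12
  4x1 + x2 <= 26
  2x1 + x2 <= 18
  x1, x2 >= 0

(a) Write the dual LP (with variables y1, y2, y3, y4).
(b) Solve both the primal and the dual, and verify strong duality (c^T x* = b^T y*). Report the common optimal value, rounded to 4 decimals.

The standard primal-dual pair for 'max c^T x s.t. A x <= b, x >= 0' is:
  Dual:  min b^T y  s.t.  A^T y >= c,  y >= 0.

So the dual LP is:
  minimize  12y1 + 12y2 + 26y3 + 18y4
  subject to:
    y1 + 4y3 + 2y4 >= 5
    y2 + y3 + y4 >= 1
    y1, y2, y3, y4 >= 0

Solving the primal: x* = (6.5, 0).
  primal value c^T x* = 32.5.
Solving the dual: y* = (0, 0, 1.25, 0).
  dual value b^T y* = 32.5.
Strong duality: c^T x* = b^T y*. Confirmed.

32.5


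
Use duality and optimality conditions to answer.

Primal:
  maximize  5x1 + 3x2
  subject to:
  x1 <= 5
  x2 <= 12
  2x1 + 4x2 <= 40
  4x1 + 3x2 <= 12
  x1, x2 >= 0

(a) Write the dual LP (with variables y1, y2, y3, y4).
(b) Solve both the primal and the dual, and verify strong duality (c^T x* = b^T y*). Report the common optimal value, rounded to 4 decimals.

The standard primal-dual pair for 'max c^T x s.t. A x <= b, x >= 0' is:
  Dual:  min b^T y  s.t.  A^T y >= c,  y >= 0.

So the dual LP is:
  minimize  5y1 + 12y2 + 40y3 + 12y4
  subject to:
    y1 + 2y3 + 4y4 >= 5
    y2 + 4y3 + 3y4 >= 3
    y1, y2, y3, y4 >= 0

Solving the primal: x* = (3, 0).
  primal value c^T x* = 15.
Solving the dual: y* = (0, 0, 0, 1.25).
  dual value b^T y* = 15.
Strong duality: c^T x* = b^T y*. Confirmed.

15


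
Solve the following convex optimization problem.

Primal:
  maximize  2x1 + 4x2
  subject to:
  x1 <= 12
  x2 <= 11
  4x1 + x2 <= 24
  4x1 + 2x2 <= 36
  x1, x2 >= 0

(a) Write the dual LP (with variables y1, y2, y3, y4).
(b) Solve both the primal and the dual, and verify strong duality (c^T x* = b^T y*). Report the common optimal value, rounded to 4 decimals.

The standard primal-dual pair for 'max c^T x s.t. A x <= b, x >= 0' is:
  Dual:  min b^T y  s.t.  A^T y >= c,  y >= 0.

So the dual LP is:
  minimize  12y1 + 11y2 + 24y3 + 36y4
  subject to:
    y1 + 4y3 + 4y4 >= 2
    y2 + y3 + 2y4 >= 4
    y1, y2, y3, y4 >= 0

Solving the primal: x* = (3.25, 11).
  primal value c^T x* = 50.5.
Solving the dual: y* = (0, 3.5, 0.5, 0).
  dual value b^T y* = 50.5.
Strong duality: c^T x* = b^T y*. Confirmed.

50.5


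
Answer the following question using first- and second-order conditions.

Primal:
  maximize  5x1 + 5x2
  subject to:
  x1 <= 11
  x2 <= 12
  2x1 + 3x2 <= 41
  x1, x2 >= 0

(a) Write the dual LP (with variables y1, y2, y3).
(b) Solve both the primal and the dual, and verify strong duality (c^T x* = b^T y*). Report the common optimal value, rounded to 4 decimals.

The standard primal-dual pair for 'max c^T x s.t. A x <= b, x >= 0' is:
  Dual:  min b^T y  s.t.  A^T y >= c,  y >= 0.

So the dual LP is:
  minimize  11y1 + 12y2 + 41y3
  subject to:
    y1 + 2y3 >= 5
    y2 + 3y3 >= 5
    y1, y2, y3 >= 0

Solving the primal: x* = (11, 6.3333).
  primal value c^T x* = 86.6667.
Solving the dual: y* = (1.6667, 0, 1.6667).
  dual value b^T y* = 86.6667.
Strong duality: c^T x* = b^T y*. Confirmed.

86.6667


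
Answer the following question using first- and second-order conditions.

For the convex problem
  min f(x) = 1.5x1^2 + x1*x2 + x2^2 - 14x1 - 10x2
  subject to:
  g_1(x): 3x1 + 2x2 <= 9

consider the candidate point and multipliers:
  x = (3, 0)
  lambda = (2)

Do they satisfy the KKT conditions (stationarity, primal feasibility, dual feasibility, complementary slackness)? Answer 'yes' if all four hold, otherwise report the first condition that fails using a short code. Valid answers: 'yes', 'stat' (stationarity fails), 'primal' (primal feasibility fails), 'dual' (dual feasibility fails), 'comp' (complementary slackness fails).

Gradient of f: grad f(x) = Q x + c = (-5, -7)
Constraint values g_i(x) = a_i^T x - b_i:
  g_1((3, 0)) = 0
Stationarity residual: grad f(x) + sum_i lambda_i a_i = (1, -3)
  -> stationarity FAILS
Primal feasibility (all g_i <= 0): OK
Dual feasibility (all lambda_i >= 0): OK
Complementary slackness (lambda_i * g_i(x) = 0 for all i): OK

Verdict: the first failing condition is stationarity -> stat.

stat


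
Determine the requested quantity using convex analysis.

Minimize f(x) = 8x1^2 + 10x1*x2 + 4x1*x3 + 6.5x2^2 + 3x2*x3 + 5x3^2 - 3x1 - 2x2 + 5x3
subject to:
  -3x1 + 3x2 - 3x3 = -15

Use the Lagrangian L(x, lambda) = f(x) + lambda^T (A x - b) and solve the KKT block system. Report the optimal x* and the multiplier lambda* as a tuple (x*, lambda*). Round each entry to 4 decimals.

Form the Lagrangian:
  L(x, lambda) = (1/2) x^T Q x + c^T x + lambda^T (A x - b)
Stationarity (grad_x L = 0): Q x + c + A^T lambda = 0.
Primal feasibility: A x = b.

This gives the KKT block system:
  [ Q   A^T ] [ x     ]   [-c ]
  [ A    0  ] [ lambda ] = [ b ]

Solving the linear system:
  x*      = (2.2457, -2.4223, 0.3321)
  lambda* = (3.3455)
  f(x*)   = 24.975

x* = (2.2457, -2.4223, 0.3321), lambda* = (3.3455)


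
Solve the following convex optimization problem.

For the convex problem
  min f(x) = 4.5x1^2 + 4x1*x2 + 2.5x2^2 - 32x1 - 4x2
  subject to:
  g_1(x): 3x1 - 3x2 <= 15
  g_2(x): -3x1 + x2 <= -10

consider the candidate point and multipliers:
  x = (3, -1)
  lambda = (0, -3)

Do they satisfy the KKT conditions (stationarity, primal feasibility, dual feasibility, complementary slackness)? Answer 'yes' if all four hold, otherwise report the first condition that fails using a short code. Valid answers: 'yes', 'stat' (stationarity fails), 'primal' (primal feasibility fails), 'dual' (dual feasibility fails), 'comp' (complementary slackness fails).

Gradient of f: grad f(x) = Q x + c = (-9, 3)
Constraint values g_i(x) = a_i^T x - b_i:
  g_1((3, -1)) = -3
  g_2((3, -1)) = 0
Stationarity residual: grad f(x) + sum_i lambda_i a_i = (0, 0)
  -> stationarity OK
Primal feasibility (all g_i <= 0): OK
Dual feasibility (all lambda_i >= 0): FAILS
Complementary slackness (lambda_i * g_i(x) = 0 for all i): OK

Verdict: the first failing condition is dual_feasibility -> dual.

dual


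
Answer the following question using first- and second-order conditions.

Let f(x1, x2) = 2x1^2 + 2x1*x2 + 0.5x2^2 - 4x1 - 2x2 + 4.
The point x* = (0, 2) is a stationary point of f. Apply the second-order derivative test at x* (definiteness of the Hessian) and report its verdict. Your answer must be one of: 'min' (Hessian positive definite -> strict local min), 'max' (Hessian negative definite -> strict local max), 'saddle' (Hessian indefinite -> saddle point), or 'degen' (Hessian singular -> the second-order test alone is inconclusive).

Compute the Hessian H = grad^2 f:
  H = [[4, 2], [2, 1]]
Verify stationarity: grad f(x*) = H x* + g = (0, 0).
Eigenvalues of H: 0, 5.
H has a zero eigenvalue (singular; positive semidefinite but not definite), so H is neither positive definite, negative definite, nor indefinite. The second-order test alone is inconclusive -> degen.
(Indeed, f is constant along the null direction of H through x*, so x* is not a strict local extremum.)

degen


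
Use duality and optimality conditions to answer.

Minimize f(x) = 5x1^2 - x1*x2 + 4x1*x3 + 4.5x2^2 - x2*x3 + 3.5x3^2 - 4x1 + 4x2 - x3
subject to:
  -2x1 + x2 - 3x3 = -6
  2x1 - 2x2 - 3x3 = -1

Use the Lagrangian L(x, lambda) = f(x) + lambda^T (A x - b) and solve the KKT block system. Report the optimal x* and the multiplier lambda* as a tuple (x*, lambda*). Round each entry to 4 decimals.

Form the Lagrangian:
  L(x, lambda) = (1/2) x^T Q x + c^T x + lambda^T (A x - b)
Stationarity (grad_x L = 0): Q x + c + A^T lambda = 0.
Primal feasibility: A x = b.

This gives the KKT block system:
  [ Q   A^T ] [ x     ]   [-c ]
  [ A    0  ] [ lambda ] = [ b ]

Solving the linear system:
  x*      = (0.691, -0.7453, 1.2909)
  lambda* = (4.129, -0.2805)
  f(x*)   = 8.7286

x* = (0.691, -0.7453, 1.2909), lambda* = (4.129, -0.2805)


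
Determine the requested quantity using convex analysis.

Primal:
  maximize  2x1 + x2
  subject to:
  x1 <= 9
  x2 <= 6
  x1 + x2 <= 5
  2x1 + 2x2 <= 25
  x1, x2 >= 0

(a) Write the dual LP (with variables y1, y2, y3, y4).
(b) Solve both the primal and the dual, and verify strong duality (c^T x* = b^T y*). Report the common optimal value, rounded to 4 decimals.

The standard primal-dual pair for 'max c^T x s.t. A x <= b, x >= 0' is:
  Dual:  min b^T y  s.t.  A^T y >= c,  y >= 0.

So the dual LP is:
  minimize  9y1 + 6y2 + 5y3 + 25y4
  subject to:
    y1 + y3 + 2y4 >= 2
    y2 + y3 + 2y4 >= 1
    y1, y2, y3, y4 >= 0

Solving the primal: x* = (5, 0).
  primal value c^T x* = 10.
Solving the dual: y* = (0, 0, 2, 0).
  dual value b^T y* = 10.
Strong duality: c^T x* = b^T y*. Confirmed.

10


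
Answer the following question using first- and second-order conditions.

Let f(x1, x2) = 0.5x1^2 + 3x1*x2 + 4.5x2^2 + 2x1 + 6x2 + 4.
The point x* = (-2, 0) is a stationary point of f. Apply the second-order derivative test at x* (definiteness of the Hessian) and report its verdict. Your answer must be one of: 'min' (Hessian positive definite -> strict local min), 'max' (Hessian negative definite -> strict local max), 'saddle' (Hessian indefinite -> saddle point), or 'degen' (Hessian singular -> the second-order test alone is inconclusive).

Compute the Hessian H = grad^2 f:
  H = [[1, 3], [3, 9]]
Verify stationarity: grad f(x*) = H x* + g = (0, 0).
Eigenvalues of H: 0, 10.
H has a zero eigenvalue (singular; positive semidefinite but not definite), so H is neither positive definite, negative definite, nor indefinite. The second-order test alone is inconclusive -> degen.
(Indeed, f is constant along the null direction of H through x*, so x* is not a strict local extremum.)

degen


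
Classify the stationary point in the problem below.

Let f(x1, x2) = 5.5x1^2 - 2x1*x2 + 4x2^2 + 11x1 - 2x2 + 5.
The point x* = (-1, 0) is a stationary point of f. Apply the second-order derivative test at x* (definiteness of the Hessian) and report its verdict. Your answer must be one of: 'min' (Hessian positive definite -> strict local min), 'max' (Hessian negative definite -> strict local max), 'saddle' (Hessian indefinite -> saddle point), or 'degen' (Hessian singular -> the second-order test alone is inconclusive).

Compute the Hessian H = grad^2 f:
  H = [[11, -2], [-2, 8]]
Verify stationarity: grad f(x*) = H x* + g = (0, 0).
Eigenvalues of H: 7, 12.
Both eigenvalues > 0, so H is positive definite -> x* is a strict local min.

min


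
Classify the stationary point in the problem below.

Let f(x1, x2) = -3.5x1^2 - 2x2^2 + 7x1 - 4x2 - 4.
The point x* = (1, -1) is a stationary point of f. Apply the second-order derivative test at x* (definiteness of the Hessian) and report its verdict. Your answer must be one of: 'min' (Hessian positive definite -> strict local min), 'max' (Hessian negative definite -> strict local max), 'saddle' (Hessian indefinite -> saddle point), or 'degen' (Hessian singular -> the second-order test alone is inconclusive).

Compute the Hessian H = grad^2 f:
  H = [[-7, 0], [0, -4]]
Verify stationarity: grad f(x*) = H x* + g = (0, 0).
Eigenvalues of H: -7, -4.
Both eigenvalues < 0, so H is negative definite -> x* is a strict local max.

max


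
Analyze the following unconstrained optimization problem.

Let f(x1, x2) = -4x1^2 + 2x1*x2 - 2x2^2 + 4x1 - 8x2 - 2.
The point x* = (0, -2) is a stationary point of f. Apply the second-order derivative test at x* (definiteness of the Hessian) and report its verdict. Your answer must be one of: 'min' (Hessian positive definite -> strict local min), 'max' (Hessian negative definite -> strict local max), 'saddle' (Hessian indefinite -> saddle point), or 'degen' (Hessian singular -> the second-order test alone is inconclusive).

Compute the Hessian H = grad^2 f:
  H = [[-8, 2], [2, -4]]
Verify stationarity: grad f(x*) = H x* + g = (0, 0).
Eigenvalues of H: -8.8284, -3.1716.
Both eigenvalues < 0, so H is negative definite -> x* is a strict local max.

max


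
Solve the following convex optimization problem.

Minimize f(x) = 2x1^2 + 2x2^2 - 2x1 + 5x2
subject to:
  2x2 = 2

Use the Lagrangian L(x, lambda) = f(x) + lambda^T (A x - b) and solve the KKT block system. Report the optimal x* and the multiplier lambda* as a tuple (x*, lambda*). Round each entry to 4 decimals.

Form the Lagrangian:
  L(x, lambda) = (1/2) x^T Q x + c^T x + lambda^T (A x - b)
Stationarity (grad_x L = 0): Q x + c + A^T lambda = 0.
Primal feasibility: A x = b.

This gives the KKT block system:
  [ Q   A^T ] [ x     ]   [-c ]
  [ A    0  ] [ lambda ] = [ b ]

Solving the linear system:
  x*      = (0.5, 1)
  lambda* = (-4.5)
  f(x*)   = 6.5

x* = (0.5, 1), lambda* = (-4.5)


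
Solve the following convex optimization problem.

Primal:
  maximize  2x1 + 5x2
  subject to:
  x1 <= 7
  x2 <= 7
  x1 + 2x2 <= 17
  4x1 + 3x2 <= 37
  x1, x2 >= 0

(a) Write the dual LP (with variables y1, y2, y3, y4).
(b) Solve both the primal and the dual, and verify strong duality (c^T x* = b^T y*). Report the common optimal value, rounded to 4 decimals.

The standard primal-dual pair for 'max c^T x s.t. A x <= b, x >= 0' is:
  Dual:  min b^T y  s.t.  A^T y >= c,  y >= 0.

So the dual LP is:
  minimize  7y1 + 7y2 + 17y3 + 37y4
  subject to:
    y1 + y3 + 4y4 >= 2
    y2 + 2y3 + 3y4 >= 5
    y1, y2, y3, y4 >= 0

Solving the primal: x* = (3, 7).
  primal value c^T x* = 41.
Solving the dual: y* = (0, 1, 2, 0).
  dual value b^T y* = 41.
Strong duality: c^T x* = b^T y*. Confirmed.

41


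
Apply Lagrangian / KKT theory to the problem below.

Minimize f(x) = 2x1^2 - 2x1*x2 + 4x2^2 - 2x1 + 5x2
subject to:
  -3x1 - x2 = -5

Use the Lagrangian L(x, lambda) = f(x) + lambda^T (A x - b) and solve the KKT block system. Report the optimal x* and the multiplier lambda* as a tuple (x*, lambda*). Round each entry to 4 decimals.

Form the Lagrangian:
  L(x, lambda) = (1/2) x^T Q x + c^T x + lambda^T (A x - b)
Stationarity (grad_x L = 0): Q x + c + A^T lambda = 0.
Primal feasibility: A x = b.

This gives the KKT block system:
  [ Q   A^T ] [ x     ]   [-c ]
  [ A    0  ] [ lambda ] = [ b ]

Solving the linear system:
  x*      = (1.6705, -0.0114)
  lambda* = (1.5682)
  f(x*)   = 2.2216

x* = (1.6705, -0.0114), lambda* = (1.5682)


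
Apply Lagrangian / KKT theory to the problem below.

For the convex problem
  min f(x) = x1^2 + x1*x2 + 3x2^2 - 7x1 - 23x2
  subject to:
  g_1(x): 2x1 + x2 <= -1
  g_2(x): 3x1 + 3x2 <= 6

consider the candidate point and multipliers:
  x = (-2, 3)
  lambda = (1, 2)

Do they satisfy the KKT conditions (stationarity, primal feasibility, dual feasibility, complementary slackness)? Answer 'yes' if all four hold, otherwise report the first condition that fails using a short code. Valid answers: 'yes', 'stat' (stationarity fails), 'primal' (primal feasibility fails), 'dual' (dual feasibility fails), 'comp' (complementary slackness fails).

Gradient of f: grad f(x) = Q x + c = (-8, -7)
Constraint values g_i(x) = a_i^T x - b_i:
  g_1((-2, 3)) = 0
  g_2((-2, 3)) = -3
Stationarity residual: grad f(x) + sum_i lambda_i a_i = (0, 0)
  -> stationarity OK
Primal feasibility (all g_i <= 0): OK
Dual feasibility (all lambda_i >= 0): OK
Complementary slackness (lambda_i * g_i(x) = 0 for all i): FAILS

Verdict: the first failing condition is complementary_slackness -> comp.

comp


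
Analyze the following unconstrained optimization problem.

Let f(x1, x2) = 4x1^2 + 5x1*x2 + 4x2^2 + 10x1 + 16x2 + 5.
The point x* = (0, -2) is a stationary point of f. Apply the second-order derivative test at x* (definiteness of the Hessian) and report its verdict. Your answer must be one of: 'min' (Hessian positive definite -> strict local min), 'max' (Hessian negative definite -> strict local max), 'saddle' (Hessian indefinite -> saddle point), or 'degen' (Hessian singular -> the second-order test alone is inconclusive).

Compute the Hessian H = grad^2 f:
  H = [[8, 5], [5, 8]]
Verify stationarity: grad f(x*) = H x* + g = (0, 0).
Eigenvalues of H: 3, 13.
Both eigenvalues > 0, so H is positive definite -> x* is a strict local min.

min


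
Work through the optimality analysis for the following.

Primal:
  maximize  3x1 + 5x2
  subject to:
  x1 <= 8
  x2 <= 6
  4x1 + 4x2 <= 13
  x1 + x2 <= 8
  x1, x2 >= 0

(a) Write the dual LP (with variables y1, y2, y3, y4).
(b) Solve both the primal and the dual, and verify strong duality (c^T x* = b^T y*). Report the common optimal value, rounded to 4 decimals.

The standard primal-dual pair for 'max c^T x s.t. A x <= b, x >= 0' is:
  Dual:  min b^T y  s.t.  A^T y >= c,  y >= 0.

So the dual LP is:
  minimize  8y1 + 6y2 + 13y3 + 8y4
  subject to:
    y1 + 4y3 + y4 >= 3
    y2 + 4y3 + y4 >= 5
    y1, y2, y3, y4 >= 0

Solving the primal: x* = (0, 3.25).
  primal value c^T x* = 16.25.
Solving the dual: y* = (0, 0, 1.25, 0).
  dual value b^T y* = 16.25.
Strong duality: c^T x* = b^T y*. Confirmed.

16.25


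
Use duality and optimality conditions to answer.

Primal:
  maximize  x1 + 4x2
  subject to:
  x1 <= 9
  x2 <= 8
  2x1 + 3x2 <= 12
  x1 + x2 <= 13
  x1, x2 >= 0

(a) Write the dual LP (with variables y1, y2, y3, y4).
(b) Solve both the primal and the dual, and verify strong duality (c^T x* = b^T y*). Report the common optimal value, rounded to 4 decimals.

The standard primal-dual pair for 'max c^T x s.t. A x <= b, x >= 0' is:
  Dual:  min b^T y  s.t.  A^T y >= c,  y >= 0.

So the dual LP is:
  minimize  9y1 + 8y2 + 12y3 + 13y4
  subject to:
    y1 + 2y3 + y4 >= 1
    y2 + 3y3 + y4 >= 4
    y1, y2, y3, y4 >= 0

Solving the primal: x* = (0, 4).
  primal value c^T x* = 16.
Solving the dual: y* = (0, 0, 1.3333, 0).
  dual value b^T y* = 16.
Strong duality: c^T x* = b^T y*. Confirmed.

16


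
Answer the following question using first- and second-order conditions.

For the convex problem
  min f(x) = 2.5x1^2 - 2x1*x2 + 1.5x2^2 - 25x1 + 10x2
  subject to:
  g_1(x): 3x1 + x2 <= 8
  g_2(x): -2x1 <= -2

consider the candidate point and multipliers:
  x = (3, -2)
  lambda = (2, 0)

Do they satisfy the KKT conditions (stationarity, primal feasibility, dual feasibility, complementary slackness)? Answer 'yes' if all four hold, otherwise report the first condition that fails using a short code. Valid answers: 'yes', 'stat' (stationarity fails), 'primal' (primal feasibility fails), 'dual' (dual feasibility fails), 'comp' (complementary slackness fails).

Gradient of f: grad f(x) = Q x + c = (-6, -2)
Constraint values g_i(x) = a_i^T x - b_i:
  g_1((3, -2)) = -1
  g_2((3, -2)) = -4
Stationarity residual: grad f(x) + sum_i lambda_i a_i = (0, 0)
  -> stationarity OK
Primal feasibility (all g_i <= 0): OK
Dual feasibility (all lambda_i >= 0): OK
Complementary slackness (lambda_i * g_i(x) = 0 for all i): FAILS

Verdict: the first failing condition is complementary_slackness -> comp.

comp


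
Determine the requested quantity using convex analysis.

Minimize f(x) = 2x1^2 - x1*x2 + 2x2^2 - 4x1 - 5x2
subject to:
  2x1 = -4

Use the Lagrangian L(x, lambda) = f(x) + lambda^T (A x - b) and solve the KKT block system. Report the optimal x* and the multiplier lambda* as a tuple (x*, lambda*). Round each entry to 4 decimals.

Form the Lagrangian:
  L(x, lambda) = (1/2) x^T Q x + c^T x + lambda^T (A x - b)
Stationarity (grad_x L = 0): Q x + c + A^T lambda = 0.
Primal feasibility: A x = b.

This gives the KKT block system:
  [ Q   A^T ] [ x     ]   [-c ]
  [ A    0  ] [ lambda ] = [ b ]

Solving the linear system:
  x*      = (-2, 0.75)
  lambda* = (6.375)
  f(x*)   = 14.875

x* = (-2, 0.75), lambda* = (6.375)


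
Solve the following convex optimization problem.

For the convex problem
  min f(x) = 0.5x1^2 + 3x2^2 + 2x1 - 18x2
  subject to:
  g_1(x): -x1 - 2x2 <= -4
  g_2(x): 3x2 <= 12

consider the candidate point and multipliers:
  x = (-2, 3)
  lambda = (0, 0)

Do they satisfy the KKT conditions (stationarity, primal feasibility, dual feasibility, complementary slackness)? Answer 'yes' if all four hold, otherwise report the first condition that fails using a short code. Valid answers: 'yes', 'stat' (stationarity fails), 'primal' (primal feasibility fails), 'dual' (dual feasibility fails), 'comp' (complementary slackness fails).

Gradient of f: grad f(x) = Q x + c = (0, 0)
Constraint values g_i(x) = a_i^T x - b_i:
  g_1((-2, 3)) = 0
  g_2((-2, 3)) = -3
Stationarity residual: grad f(x) + sum_i lambda_i a_i = (0, 0)
  -> stationarity OK
Primal feasibility (all g_i <= 0): OK
Dual feasibility (all lambda_i >= 0): OK
Complementary slackness (lambda_i * g_i(x) = 0 for all i): OK

Verdict: yes, KKT holds.

yes


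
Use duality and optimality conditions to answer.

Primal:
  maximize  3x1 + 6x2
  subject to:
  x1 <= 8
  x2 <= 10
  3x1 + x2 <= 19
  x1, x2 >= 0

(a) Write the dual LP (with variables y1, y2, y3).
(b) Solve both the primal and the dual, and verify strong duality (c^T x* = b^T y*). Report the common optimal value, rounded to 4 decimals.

The standard primal-dual pair for 'max c^T x s.t. A x <= b, x >= 0' is:
  Dual:  min b^T y  s.t.  A^T y >= c,  y >= 0.

So the dual LP is:
  minimize  8y1 + 10y2 + 19y3
  subject to:
    y1 + 3y3 >= 3
    y2 + y3 >= 6
    y1, y2, y3 >= 0

Solving the primal: x* = (3, 10).
  primal value c^T x* = 69.
Solving the dual: y* = (0, 5, 1).
  dual value b^T y* = 69.
Strong duality: c^T x* = b^T y*. Confirmed.

69


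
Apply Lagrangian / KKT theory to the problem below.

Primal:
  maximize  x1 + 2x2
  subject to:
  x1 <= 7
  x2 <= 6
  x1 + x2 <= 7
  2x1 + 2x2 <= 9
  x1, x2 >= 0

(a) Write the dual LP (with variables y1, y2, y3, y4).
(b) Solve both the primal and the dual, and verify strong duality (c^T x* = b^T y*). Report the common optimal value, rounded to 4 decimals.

The standard primal-dual pair for 'max c^T x s.t. A x <= b, x >= 0' is:
  Dual:  min b^T y  s.t.  A^T y >= c,  y >= 0.

So the dual LP is:
  minimize  7y1 + 6y2 + 7y3 + 9y4
  subject to:
    y1 + y3 + 2y4 >= 1
    y2 + y3 + 2y4 >= 2
    y1, y2, y3, y4 >= 0

Solving the primal: x* = (0, 4.5).
  primal value c^T x* = 9.
Solving the dual: y* = (0, 0, 0, 1).
  dual value b^T y* = 9.
Strong duality: c^T x* = b^T y*. Confirmed.

9


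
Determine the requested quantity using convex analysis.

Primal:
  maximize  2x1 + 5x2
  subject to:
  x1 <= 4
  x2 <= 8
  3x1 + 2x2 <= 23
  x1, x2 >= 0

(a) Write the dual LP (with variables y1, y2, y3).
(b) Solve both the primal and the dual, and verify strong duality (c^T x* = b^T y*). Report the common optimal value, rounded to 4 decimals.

The standard primal-dual pair for 'max c^T x s.t. A x <= b, x >= 0' is:
  Dual:  min b^T y  s.t.  A^T y >= c,  y >= 0.

So the dual LP is:
  minimize  4y1 + 8y2 + 23y3
  subject to:
    y1 + 3y3 >= 2
    y2 + 2y3 >= 5
    y1, y2, y3 >= 0

Solving the primal: x* = (2.3333, 8).
  primal value c^T x* = 44.6667.
Solving the dual: y* = (0, 3.6667, 0.6667).
  dual value b^T y* = 44.6667.
Strong duality: c^T x* = b^T y*. Confirmed.

44.6667


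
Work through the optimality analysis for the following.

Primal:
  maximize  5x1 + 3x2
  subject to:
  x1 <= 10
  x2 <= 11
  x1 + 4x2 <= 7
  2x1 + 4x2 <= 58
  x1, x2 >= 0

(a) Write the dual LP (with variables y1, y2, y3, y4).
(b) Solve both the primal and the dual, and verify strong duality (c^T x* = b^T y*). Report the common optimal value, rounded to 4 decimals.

The standard primal-dual pair for 'max c^T x s.t. A x <= b, x >= 0' is:
  Dual:  min b^T y  s.t.  A^T y >= c,  y >= 0.

So the dual LP is:
  minimize  10y1 + 11y2 + 7y3 + 58y4
  subject to:
    y1 + y3 + 2y4 >= 5
    y2 + 4y3 + 4y4 >= 3
    y1, y2, y3, y4 >= 0

Solving the primal: x* = (7, 0).
  primal value c^T x* = 35.
Solving the dual: y* = (0, 0, 5, 0).
  dual value b^T y* = 35.
Strong duality: c^T x* = b^T y*. Confirmed.

35


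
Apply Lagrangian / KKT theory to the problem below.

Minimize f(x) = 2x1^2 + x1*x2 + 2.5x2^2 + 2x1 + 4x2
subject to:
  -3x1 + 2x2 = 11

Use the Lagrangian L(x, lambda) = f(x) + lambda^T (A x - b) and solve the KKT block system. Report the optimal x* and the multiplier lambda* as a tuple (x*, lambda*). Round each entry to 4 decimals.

Form the Lagrangian:
  L(x, lambda) = (1/2) x^T Q x + c^T x + lambda^T (A x - b)
Stationarity (grad_x L = 0): Q x + c + A^T lambda = 0.
Primal feasibility: A x = b.

This gives the KKT block system:
  [ Q   A^T ] [ x     ]   [-c ]
  [ A    0  ] [ lambda ] = [ b ]

Solving the linear system:
  x*      = (-3, 1)
  lambda* = (-3)
  f(x*)   = 15.5

x* = (-3, 1), lambda* = (-3)


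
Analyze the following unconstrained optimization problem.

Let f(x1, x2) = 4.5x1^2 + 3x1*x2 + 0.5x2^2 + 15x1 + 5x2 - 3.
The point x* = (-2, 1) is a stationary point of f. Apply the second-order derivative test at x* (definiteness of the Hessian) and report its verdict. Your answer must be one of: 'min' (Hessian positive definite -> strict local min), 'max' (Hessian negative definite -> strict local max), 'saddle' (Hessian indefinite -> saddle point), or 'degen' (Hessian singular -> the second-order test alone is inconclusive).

Compute the Hessian H = grad^2 f:
  H = [[9, 3], [3, 1]]
Verify stationarity: grad f(x*) = H x* + g = (0, 0).
Eigenvalues of H: 0, 10.
H has a zero eigenvalue (singular; positive semidefinite but not definite), so H is neither positive definite, negative definite, nor indefinite. The second-order test alone is inconclusive -> degen.
(Indeed, f is constant along the null direction of H through x*, so x* is not a strict local extremum.)

degen


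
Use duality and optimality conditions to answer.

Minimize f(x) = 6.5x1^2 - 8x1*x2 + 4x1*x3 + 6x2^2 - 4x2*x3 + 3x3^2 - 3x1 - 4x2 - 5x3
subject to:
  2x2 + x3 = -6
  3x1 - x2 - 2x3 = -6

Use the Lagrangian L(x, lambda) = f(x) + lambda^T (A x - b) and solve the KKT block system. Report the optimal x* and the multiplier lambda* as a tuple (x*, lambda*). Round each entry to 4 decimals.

Form the Lagrangian:
  L(x, lambda) = (1/2) x^T Q x + c^T x + lambda^T (A x - b)
Stationarity (grad_x L = 0): Q x + c + A^T lambda = 0.
Primal feasibility: A x = b.

This gives the KKT block system:
  [ Q   A^T ] [ x     ]   [-c ]
  [ A    0  ] [ lambda ] = [ b ]

Solving the linear system:
  x*      = (-2.8763, -3.1237, 0.2474)
  lambda* = (12.134, 4.8041)
  f(x*)   = 60.7577

x* = (-2.8763, -3.1237, 0.2474), lambda* = (12.134, 4.8041)
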